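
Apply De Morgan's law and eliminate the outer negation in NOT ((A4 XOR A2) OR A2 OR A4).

NOT (A4 XOR A2) AND NOT A2 AND NOT A4
De Morgan's: NOT(OR of terms) = AND of negations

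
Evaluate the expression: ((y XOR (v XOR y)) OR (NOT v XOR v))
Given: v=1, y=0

Substituting: ((0 XOR (1 XOR 0)) OR (NOT 1 XOR 1))
= 1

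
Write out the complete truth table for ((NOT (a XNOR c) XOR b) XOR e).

b | e | a | c | Output
----------------------
0 | 0 | 0 | 0 | 0
0 | 0 | 0 | 1 | 1
0 | 0 | 1 | 0 | 1
0 | 0 | 1 | 1 | 0
0 | 1 | 0 | 0 | 1
0 | 1 | 0 | 1 | 0
0 | 1 | 1 | 0 | 0
0 | 1 | 1 | 1 | 1
1 | 0 | 0 | 0 | 1
1 | 0 | 0 | 1 | 0
1 | 0 | 1 | 0 | 0
1 | 0 | 1 | 1 | 1
1 | 1 | 0 | 0 | 0
1 | 1 | 0 | 1 | 1
1 | 1 | 1 | 0 | 1
1 | 1 | 1 | 1 | 0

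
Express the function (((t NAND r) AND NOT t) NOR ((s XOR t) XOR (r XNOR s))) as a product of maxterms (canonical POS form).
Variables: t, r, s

ΠM(0, 1, 2, 3, 6, 7) = (t OR r OR s) AND (t OR r OR NOT s) AND (t OR NOT r OR s) AND (t OR NOT r OR NOT s) AND (NOT t OR NOT r OR s) AND (NOT t OR NOT r OR NOT s)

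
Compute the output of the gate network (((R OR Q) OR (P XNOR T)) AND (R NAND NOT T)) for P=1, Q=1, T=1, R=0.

Substituting: (((0 OR 1) OR (1 XNOR 1)) AND (0 NAND NOT 1))
= 1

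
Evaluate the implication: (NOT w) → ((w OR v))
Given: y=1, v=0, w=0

Antecedent (NOT w) = 1; consequent ((w OR v)) = 0.
1 → 0 = 0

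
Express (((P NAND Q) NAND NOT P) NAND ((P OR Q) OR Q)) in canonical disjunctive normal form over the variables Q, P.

(NOT Q AND NOT P) OR (Q AND NOT P)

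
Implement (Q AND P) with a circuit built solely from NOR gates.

((Q NOR Q) NOR (P NOR P))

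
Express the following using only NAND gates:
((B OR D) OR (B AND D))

((((B NAND B) NAND (D NAND D)) NAND ((B NAND B) NAND (D NAND D))) NAND (((B NAND D) NAND (B NAND D)) NAND ((B NAND D) NAND (B NAND D))))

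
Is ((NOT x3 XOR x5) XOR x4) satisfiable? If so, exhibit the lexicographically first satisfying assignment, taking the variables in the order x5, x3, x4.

x5=0, x3=0, x4=0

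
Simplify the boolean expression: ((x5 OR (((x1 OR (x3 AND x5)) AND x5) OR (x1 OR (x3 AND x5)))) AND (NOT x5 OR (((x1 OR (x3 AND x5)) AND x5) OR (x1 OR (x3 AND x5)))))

By distribution ((E OR v) AND (E OR NOT v) = E) then absorption (E OR (E AND v) = E):
= (x1 OR (x3 AND x5))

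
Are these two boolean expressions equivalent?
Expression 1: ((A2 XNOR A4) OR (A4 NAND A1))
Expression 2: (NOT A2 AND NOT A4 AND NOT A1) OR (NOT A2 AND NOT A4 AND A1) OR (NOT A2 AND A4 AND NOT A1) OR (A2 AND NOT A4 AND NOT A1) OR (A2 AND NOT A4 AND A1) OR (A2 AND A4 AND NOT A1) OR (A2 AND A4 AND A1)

Yes, they are equivalent — the two output columns agree on all 8 assignments:
A2 | A4 | A1 | Expression 1 | Expression 2
------------------------------------------
0 | 0 | 0 | 1 | 1
0 | 0 | 1 | 1 | 1
0 | 1 | 0 | 1 | 1
0 | 1 | 1 | 0 | 0
1 | 0 | 0 | 1 | 1
1 | 0 | 1 | 1 | 1
1 | 1 | 0 | 1 | 1
1 | 1 | 1 | 1 | 1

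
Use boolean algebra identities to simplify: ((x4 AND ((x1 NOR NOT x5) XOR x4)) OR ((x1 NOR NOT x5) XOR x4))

By absorption (E OR (E AND v) = E):
= ((x1 NOR NOT x5) XOR x4)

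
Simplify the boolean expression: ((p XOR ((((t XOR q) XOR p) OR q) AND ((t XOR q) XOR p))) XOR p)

By XOR self-cancellation ((E XOR v) XOR v = E) then absorption (E AND (E OR v) = E):
= ((t XOR q) XOR p)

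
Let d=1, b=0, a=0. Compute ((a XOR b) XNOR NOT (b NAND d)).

Substituting: ((0 XOR 0) XNOR NOT (0 NAND 1))
= 1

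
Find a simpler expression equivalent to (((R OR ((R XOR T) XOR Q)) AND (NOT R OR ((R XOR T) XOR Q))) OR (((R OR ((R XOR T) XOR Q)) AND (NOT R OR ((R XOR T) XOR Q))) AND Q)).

By absorption (E OR (E AND v) = E) then distribution ((E OR v) AND (E OR NOT v) = E):
= ((R XOR T) XOR Q)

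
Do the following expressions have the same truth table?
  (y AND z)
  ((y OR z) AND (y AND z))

Yes, they are equivalent — the two output columns agree on all 4 assignments:
y | z | Expression 1 | Expression 2
-----------------------------------
0 | 0 | 0 | 0
0 | 1 | 0 | 0
1 | 0 | 0 | 0
1 | 1 | 1 | 1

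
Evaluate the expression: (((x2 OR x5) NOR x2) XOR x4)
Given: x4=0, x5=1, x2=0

Substituting: (((0 OR 1) NOR 0) XOR 0)
= 0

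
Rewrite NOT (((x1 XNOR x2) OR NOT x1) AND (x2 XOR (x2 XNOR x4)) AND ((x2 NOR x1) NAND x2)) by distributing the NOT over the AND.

NOT ((x1 XNOR x2) OR NOT x1) OR NOT (x2 XOR (x2 XNOR x4)) OR NOT ((x2 NOR x1) NAND x2)
De Morgan's: NOT(AND of terms) = OR of negations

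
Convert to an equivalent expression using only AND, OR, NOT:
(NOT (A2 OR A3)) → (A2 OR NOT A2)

(A2 OR A3) OR (A2 OR NOT A2)
(Implication elimination: A → B = NOT A OR B)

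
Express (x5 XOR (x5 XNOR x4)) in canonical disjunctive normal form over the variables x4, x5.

(NOT x4 AND NOT x5) OR (NOT x4 AND x5)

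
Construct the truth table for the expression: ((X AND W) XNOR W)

X | W | Output
--------------
0 | 0 | 1
0 | 1 | 0
1 | 0 | 1
1 | 1 | 1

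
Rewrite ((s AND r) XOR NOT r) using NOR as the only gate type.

((((((s NOR s) NOR (r NOR r)) NOR (r NOR r)) NOR (((s NOR s) NOR (r NOR r)) NOR (r NOR r))) NOR ((((s NOR s) NOR (r NOR r)) NOR (r NOR r)) NOR (((s NOR s) NOR (r NOR r)) NOR (r NOR r)))) NOR ((((((s NOR s) NOR (r NOR r)) NOR ((s NOR s) NOR (r NOR r))) NOR ((r NOR r) NOR (r NOR r))) NOR ((((s NOR s) NOR (r NOR r)) NOR ((s NOR s) NOR (r NOR r))) NOR ((r NOR r) NOR (r NOR r)))) NOR (((((s NOR s) NOR (r NOR r)) NOR ((s NOR s) NOR (r NOR r))) NOR ((r NOR r) NOR (r NOR r))) NOR ((((s NOR s) NOR (r NOR r)) NOR ((s NOR s) NOR (r NOR r))) NOR ((r NOR r) NOR (r NOR r))))))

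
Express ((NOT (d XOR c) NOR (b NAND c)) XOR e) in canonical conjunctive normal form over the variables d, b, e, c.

(d OR b OR e OR c) AND (d OR b OR e OR NOT c) AND (d OR NOT b OR e OR c) AND (d OR NOT b OR NOT e OR NOT c) AND (NOT d OR b OR e OR c) AND (NOT d OR b OR e OR NOT c) AND (NOT d OR NOT b OR e OR c) AND (NOT d OR NOT b OR e OR NOT c)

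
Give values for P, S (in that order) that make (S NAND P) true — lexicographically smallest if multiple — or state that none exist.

P=0, S=0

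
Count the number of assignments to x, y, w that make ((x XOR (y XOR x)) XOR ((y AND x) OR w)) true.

Satisfying assignments: (0,0,1), (0,1,0), (1,0,1)
Count: 3 out of 8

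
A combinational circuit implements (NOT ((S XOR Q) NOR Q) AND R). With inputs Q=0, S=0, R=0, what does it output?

Substituting: (NOT ((0 XOR 0) NOR 0) AND 0)
= 0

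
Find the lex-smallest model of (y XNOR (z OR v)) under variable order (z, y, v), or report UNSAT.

z=0, y=0, v=0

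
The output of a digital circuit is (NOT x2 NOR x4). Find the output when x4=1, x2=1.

Substituting: (NOT 1 NOR 1)
= 0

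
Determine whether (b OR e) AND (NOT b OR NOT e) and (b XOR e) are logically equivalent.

Yes, they are equivalent — the two output columns agree on all 4 assignments:
b | e | Expression 1 | Expression 2
-----------------------------------
0 | 0 | 0 | 0
0 | 1 | 1 | 1
1 | 0 | 1 | 1
1 | 1 | 0 | 0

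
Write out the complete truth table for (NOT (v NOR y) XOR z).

y | z | v | Output
------------------
0 | 0 | 0 | 0
0 | 0 | 1 | 1
0 | 1 | 0 | 1
0 | 1 | 1 | 0
1 | 0 | 0 | 1
1 | 0 | 1 | 1
1 | 1 | 0 | 0
1 | 1 | 1 | 0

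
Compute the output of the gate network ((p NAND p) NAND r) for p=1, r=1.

Substituting: ((1 NAND 1) NAND 1)
= 1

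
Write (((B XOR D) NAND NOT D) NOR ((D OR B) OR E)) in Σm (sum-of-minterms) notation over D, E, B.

Σm() = FALSE (no minterms)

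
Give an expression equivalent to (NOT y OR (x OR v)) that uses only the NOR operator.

(((y NOR y) NOR ((x NOR v) NOR (x NOR v))) NOR ((y NOR y) NOR ((x NOR v) NOR (x NOR v))))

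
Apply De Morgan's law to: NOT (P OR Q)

NOT P AND NOT Q
De Morgan's: NOT(OR of terms) = AND of negations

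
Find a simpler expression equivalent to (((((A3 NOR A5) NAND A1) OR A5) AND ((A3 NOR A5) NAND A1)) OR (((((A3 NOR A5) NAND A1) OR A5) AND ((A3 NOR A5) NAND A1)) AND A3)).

By absorption (E OR (E AND v) = E) then absorption (E AND (E OR v) = E):
= ((A3 NOR A5) NAND A1)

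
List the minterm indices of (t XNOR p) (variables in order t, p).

Σm(0, 3) = (NOT t AND NOT p) OR (t AND p)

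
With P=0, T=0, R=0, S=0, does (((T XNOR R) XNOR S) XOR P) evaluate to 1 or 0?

Substituting: (((0 XNOR 0) XNOR 0) XOR 0)
= 0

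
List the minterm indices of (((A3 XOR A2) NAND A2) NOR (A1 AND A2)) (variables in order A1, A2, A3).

Σm(2) = (NOT A1 AND A2 AND NOT A3)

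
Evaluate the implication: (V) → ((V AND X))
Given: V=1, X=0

Antecedent (V) = 1; consequent ((V AND X)) = 0.
1 → 0 = 0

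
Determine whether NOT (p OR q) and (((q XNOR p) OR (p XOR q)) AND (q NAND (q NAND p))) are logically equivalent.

No. Counterexample: with q=0, p=1, Expression 1 = 0 but Expression 2 = 1.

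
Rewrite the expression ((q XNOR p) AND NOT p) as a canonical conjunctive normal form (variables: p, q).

(p OR NOT q) AND (NOT p OR q) AND (NOT p OR NOT q)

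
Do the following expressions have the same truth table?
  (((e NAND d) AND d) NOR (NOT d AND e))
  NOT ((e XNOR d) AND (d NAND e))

No. Counterexample: with d=0, e=0, Expression 1 = 1 but Expression 2 = 0.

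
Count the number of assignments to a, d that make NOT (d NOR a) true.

Satisfying assignments: (0,1), (1,0), (1,1)
Count: 3 out of 4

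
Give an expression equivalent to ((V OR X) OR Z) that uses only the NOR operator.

((((V NOR X) NOR (V NOR X)) NOR Z) NOR (((V NOR X) NOR (V NOR X)) NOR Z))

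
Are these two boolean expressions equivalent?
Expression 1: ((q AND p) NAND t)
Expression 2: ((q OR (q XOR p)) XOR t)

No. Counterexample: with t=0, q=0, p=0, Expression 1 = 1 but Expression 2 = 0.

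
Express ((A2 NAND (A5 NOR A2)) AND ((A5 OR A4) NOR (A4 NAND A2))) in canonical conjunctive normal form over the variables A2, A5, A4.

(A2 OR A5 OR A4) AND (A2 OR A5 OR NOT A4) AND (A2 OR NOT A5 OR A4) AND (A2 OR NOT A5 OR NOT A4) AND (NOT A2 OR A5 OR A4) AND (NOT A2 OR A5 OR NOT A4) AND (NOT A2 OR NOT A5 OR A4) AND (NOT A2 OR NOT A5 OR NOT A4)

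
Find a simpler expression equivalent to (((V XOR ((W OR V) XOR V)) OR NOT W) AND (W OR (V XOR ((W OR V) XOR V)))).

By distribution ((E OR v) AND (E OR NOT v) = E) then XOR self-cancellation ((E XOR v) XOR v = E):
= (W OR V)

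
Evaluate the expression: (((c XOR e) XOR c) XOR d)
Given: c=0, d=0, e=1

Substituting: (((0 XOR 1) XOR 0) XOR 0)
= 1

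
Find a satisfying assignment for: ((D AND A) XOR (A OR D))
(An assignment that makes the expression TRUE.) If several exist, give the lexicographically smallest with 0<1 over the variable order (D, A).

D=0, A=1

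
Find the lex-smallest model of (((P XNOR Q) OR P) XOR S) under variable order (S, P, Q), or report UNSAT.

S=0, P=0, Q=0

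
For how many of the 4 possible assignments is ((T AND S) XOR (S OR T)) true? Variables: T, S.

Satisfying assignments: (0,1), (1,0)
Count: 2 out of 4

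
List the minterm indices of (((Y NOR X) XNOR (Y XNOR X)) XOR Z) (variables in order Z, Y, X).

Σm(0, 1, 2, 7) = (NOT Z AND NOT Y AND NOT X) OR (NOT Z AND NOT Y AND X) OR (NOT Z AND Y AND NOT X) OR (Z AND Y AND X)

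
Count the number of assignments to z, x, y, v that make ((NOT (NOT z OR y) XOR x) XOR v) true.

Satisfying assignments: (0,0,0,1), (0,0,1,1), (0,1,0,0), (0,1,1,0), (1,0,0,0), (1,0,1,1), (1,1,0,1), (1,1,1,0)
Count: 8 out of 16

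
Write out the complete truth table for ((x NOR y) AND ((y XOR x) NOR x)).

x | y | Output
--------------
0 | 0 | 1
0 | 1 | 0
1 | 0 | 0
1 | 1 | 0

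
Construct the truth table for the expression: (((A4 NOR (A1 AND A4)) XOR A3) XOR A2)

A3 | A4 | A2 | A1 | Output
--------------------------
0 | 0 | 0 | 0 | 1
0 | 0 | 0 | 1 | 1
0 | 0 | 1 | 0 | 0
0 | 0 | 1 | 1 | 0
0 | 1 | 0 | 0 | 0
0 | 1 | 0 | 1 | 0
0 | 1 | 1 | 0 | 1
0 | 1 | 1 | 1 | 1
1 | 0 | 0 | 0 | 0
1 | 0 | 0 | 1 | 0
1 | 0 | 1 | 0 | 1
1 | 0 | 1 | 1 | 1
1 | 1 | 0 | 0 | 1
1 | 1 | 0 | 1 | 1
1 | 1 | 1 | 0 | 0
1 | 1 | 1 | 1 | 0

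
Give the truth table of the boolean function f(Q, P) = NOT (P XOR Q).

Q | P | Output
--------------
0 | 0 | 1
0 | 1 | 0
1 | 0 | 0
1 | 1 | 1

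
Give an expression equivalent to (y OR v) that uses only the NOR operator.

((y NOR v) NOR (y NOR v))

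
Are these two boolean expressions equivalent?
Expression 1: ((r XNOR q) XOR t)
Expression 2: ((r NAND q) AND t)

No. Counterexample: with t=0, r=0, q=0, Expression 1 = 1 but Expression 2 = 0.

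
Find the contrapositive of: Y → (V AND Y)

Contrapositive: NOT (V AND Y) → NOT Y
Note: A statement and its contrapositive are logically equivalent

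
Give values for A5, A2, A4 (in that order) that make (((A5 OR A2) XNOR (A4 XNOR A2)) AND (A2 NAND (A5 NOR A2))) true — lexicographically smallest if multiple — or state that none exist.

A5=0, A2=0, A4=1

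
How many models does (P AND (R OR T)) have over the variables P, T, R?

Satisfying assignments: (1,0,1), (1,1,0), (1,1,1)
Count: 3 out of 8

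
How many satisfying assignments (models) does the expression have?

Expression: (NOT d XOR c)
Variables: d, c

Satisfying assignments: (0,0), (1,1)
Count: 2 out of 4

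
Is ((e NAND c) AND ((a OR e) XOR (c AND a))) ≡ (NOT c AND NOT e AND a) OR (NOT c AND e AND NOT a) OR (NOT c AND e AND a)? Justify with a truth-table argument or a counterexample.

Yes, they are equivalent — the two output columns agree on all 8 assignments:
c | e | a | Expression 1 | Expression 2
---------------------------------------
0 | 0 | 0 | 0 | 0
0 | 0 | 1 | 1 | 1
0 | 1 | 0 | 1 | 1
0 | 1 | 1 | 1 | 1
1 | 0 | 0 | 0 | 0
1 | 0 | 1 | 0 | 0
1 | 1 | 0 | 0 | 0
1 | 1 | 1 | 0 | 0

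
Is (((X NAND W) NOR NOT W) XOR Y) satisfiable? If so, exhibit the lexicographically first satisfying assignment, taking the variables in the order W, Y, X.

W=0, Y=1, X=0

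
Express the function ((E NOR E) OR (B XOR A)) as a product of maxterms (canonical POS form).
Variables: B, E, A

ΠM(2, 7) = (B OR NOT E OR A) AND (NOT B OR NOT E OR NOT A)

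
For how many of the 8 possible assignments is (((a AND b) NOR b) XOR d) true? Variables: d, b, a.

Satisfying assignments: (0,0,0), (0,0,1), (1,1,0), (1,1,1)
Count: 4 out of 8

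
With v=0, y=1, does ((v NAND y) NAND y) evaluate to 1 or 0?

Substituting: ((0 NAND 1) NAND 1)
= 0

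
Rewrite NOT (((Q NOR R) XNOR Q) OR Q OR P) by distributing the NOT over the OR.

NOT ((Q NOR R) XNOR Q) AND NOT Q AND NOT P
De Morgan's: NOT(OR of terms) = AND of negations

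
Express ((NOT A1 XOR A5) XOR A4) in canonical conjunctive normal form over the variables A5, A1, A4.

(A5 OR A1 OR NOT A4) AND (A5 OR NOT A1 OR A4) AND (NOT A5 OR A1 OR A4) AND (NOT A5 OR NOT A1 OR NOT A4)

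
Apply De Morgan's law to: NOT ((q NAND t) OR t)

NOT (q NAND t) AND NOT t
De Morgan's: NOT(OR of terms) = AND of negations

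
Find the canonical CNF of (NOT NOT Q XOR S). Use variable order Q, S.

(Q OR S) AND (NOT Q OR NOT S)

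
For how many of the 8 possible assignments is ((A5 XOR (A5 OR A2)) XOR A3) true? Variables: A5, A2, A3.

Satisfying assignments: (0,0,1), (0,1,0), (1,0,1), (1,1,1)
Count: 4 out of 8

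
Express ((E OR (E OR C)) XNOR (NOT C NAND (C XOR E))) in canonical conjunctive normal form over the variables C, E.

(C OR E) AND (C OR NOT E)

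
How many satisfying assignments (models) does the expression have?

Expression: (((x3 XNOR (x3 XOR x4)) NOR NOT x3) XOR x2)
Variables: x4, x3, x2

Satisfying assignments: (0,0,1), (0,1,1), (1,0,1), (1,1,0)
Count: 4 out of 8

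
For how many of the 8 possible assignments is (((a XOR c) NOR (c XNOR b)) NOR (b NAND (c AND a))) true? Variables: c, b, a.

Satisfying assignments: (1,1,1)
Count: 1 out of 8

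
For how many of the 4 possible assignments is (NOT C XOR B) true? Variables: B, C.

Satisfying assignments: (0,0), (1,1)
Count: 2 out of 4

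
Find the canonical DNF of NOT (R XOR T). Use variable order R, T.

(NOT R AND NOT T) OR (R AND T)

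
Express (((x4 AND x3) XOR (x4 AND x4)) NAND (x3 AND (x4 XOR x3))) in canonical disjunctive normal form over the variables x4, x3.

(NOT x4 AND NOT x3) OR (NOT x4 AND x3) OR (x4 AND NOT x3) OR (x4 AND x3)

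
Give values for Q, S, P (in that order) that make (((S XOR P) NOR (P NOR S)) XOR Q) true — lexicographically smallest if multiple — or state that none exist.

Q=0, S=1, P=1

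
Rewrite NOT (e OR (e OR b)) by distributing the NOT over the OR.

NOT e AND NOT (e OR b)
De Morgan's: NOT(OR of terms) = AND of negations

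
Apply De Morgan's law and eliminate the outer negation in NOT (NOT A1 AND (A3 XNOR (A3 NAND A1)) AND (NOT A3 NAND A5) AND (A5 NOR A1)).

A1 OR NOT (A3 XNOR (A3 NAND A1)) OR NOT (NOT A3 NAND A5) OR NOT (A5 NOR A1)
De Morgan's: NOT(AND of terms) = OR of negations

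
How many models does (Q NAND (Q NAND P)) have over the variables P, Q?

Satisfying assignments: (0,0), (1,0), (1,1)
Count: 3 out of 4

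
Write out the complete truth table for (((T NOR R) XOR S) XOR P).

R | S | T | P | Output
----------------------
0 | 0 | 0 | 0 | 1
0 | 0 | 0 | 1 | 0
0 | 0 | 1 | 0 | 0
0 | 0 | 1 | 1 | 1
0 | 1 | 0 | 0 | 0
0 | 1 | 0 | 1 | 1
0 | 1 | 1 | 0 | 1
0 | 1 | 1 | 1 | 0
1 | 0 | 0 | 0 | 0
1 | 0 | 0 | 1 | 1
1 | 0 | 1 | 0 | 0
1 | 0 | 1 | 1 | 1
1 | 1 | 0 | 0 | 1
1 | 1 | 0 | 1 | 0
1 | 1 | 1 | 0 | 1
1 | 1 | 1 | 1 | 0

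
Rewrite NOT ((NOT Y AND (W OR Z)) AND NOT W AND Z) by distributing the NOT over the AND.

NOT (NOT Y AND (W OR Z)) OR W OR NOT Z
De Morgan's: NOT(AND of terms) = OR of negations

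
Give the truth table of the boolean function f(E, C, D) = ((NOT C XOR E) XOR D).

E | C | D | Output
------------------
0 | 0 | 0 | 1
0 | 0 | 1 | 0
0 | 1 | 0 | 0
0 | 1 | 1 | 1
1 | 0 | 0 | 0
1 | 0 | 1 | 1
1 | 1 | 0 | 1
1 | 1 | 1 | 0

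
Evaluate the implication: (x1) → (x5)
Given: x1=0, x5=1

Antecedent (x1) = 0; consequent (x5) = 1.
0 → 1 = 1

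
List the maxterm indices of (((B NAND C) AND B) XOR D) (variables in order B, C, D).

ΠM(0, 2, 5, 6) = (B OR C OR D) AND (B OR NOT C OR D) AND (NOT B OR C OR NOT D) AND (NOT B OR NOT C OR D)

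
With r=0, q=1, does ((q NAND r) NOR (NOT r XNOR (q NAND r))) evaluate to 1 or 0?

Substituting: ((1 NAND 0) NOR (NOT 0 XNOR (1 NAND 0)))
= 0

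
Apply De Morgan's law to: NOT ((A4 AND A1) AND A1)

NOT (A4 AND A1) OR NOT A1
De Morgan's: NOT(AND of terms) = OR of negations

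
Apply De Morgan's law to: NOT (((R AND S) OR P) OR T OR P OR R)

NOT ((R AND S) OR P) AND NOT T AND NOT P AND NOT R
De Morgan's: NOT(OR of terms) = AND of negations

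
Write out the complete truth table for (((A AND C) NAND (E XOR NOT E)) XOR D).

C | D | E | A | Output
----------------------
0 | 0 | 0 | 0 | 1
0 | 0 | 0 | 1 | 1
0 | 0 | 1 | 0 | 1
0 | 0 | 1 | 1 | 1
0 | 1 | 0 | 0 | 0
0 | 1 | 0 | 1 | 0
0 | 1 | 1 | 0 | 0
0 | 1 | 1 | 1 | 0
1 | 0 | 0 | 0 | 1
1 | 0 | 0 | 1 | 0
1 | 0 | 1 | 0 | 1
1 | 0 | 1 | 1 | 0
1 | 1 | 0 | 0 | 0
1 | 1 | 0 | 1 | 1
1 | 1 | 1 | 0 | 0
1 | 1 | 1 | 1 | 1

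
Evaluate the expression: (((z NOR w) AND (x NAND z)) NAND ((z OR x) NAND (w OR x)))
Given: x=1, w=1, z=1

Substituting: (((1 NOR 1) AND (1 NAND 1)) NAND ((1 OR 1) NAND (1 OR 1)))
= 1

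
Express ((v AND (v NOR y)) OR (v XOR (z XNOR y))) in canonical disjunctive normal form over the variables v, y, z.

(NOT v AND NOT y AND NOT z) OR (NOT v AND y AND z) OR (v AND NOT y AND z) OR (v AND y AND NOT z)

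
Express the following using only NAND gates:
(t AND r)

((t NAND r) NAND (t NAND r))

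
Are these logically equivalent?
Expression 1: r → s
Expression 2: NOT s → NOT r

Yes, Contrapositive is always equivalent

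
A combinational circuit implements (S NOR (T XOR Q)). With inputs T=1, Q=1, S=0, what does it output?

Substituting: (0 NOR (1 XOR 1))
= 1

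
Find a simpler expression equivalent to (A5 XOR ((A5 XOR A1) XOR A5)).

By XOR self-cancellation ((E XOR v) XOR v = E):
= (A5 XOR A1)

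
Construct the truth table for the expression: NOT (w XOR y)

w | y | Output
--------------
0 | 0 | 1
0 | 1 | 0
1 | 0 | 0
1 | 1 | 1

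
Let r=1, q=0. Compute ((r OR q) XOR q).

Substituting: ((1 OR 0) XOR 0)
= 1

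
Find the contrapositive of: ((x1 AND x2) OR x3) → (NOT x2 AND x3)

Contrapositive: NOT (NOT x2 AND x3) → NOT ((x1 AND x2) OR x3)
Note: A statement and its contrapositive are logically equivalent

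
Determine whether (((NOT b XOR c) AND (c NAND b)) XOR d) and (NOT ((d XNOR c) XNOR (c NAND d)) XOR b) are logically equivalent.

No. Counterexample: with b=0, c=0, d=0, Expression 1 = 1 but Expression 2 = 0.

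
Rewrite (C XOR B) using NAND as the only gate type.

((C NAND (C NAND B)) NAND (B NAND (C NAND B)))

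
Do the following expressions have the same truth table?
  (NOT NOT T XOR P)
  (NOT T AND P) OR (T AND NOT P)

Yes, they are equivalent — the two output columns agree on all 4 assignments:
T | P | Expression 1 | Expression 2
-----------------------------------
0 | 0 | 0 | 0
0 | 1 | 1 | 1
1 | 0 | 1 | 1
1 | 1 | 0 | 0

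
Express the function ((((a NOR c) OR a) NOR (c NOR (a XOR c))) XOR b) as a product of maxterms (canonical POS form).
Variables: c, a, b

ΠM(0, 2, 5, 6) = (c OR a OR b) AND (c OR NOT a OR b) AND (NOT c OR a OR NOT b) AND (NOT c OR NOT a OR b)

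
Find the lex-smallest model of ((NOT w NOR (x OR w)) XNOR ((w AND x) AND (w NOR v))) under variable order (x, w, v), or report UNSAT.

x=0, w=0, v=0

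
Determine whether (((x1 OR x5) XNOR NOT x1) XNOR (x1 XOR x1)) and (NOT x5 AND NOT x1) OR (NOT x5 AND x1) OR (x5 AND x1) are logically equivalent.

Yes, they are equivalent — the two output columns agree on all 4 assignments:
x5 | x1 | Expression 1 | Expression 2
-------------------------------------
0 | 0 | 1 | 1
0 | 1 | 1 | 1
1 | 0 | 0 | 0
1 | 1 | 1 | 1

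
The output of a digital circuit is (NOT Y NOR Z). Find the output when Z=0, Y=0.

Substituting: (NOT 0 NOR 0)
= 0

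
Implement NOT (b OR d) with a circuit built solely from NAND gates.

(((b NAND b) NAND (d NAND d)) NAND ((b NAND b) NAND (d NAND d)))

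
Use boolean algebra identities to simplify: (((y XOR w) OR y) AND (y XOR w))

By absorption (E AND (E OR v) = E):
= (y XOR w)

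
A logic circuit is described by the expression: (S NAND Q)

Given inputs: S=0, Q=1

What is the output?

Substituting: (0 NAND 1)
= 1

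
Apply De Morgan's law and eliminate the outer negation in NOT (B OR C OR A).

NOT B AND NOT C AND NOT A
De Morgan's: NOT(OR of terms) = AND of negations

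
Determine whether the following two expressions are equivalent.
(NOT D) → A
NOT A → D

Yes, Contrapositive is always equivalent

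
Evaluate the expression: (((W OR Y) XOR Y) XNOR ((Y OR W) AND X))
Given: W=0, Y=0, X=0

Substituting: (((0 OR 0) XOR 0) XNOR ((0 OR 0) AND 0))
= 1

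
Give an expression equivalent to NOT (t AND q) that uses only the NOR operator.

(((t NOR t) NOR (q NOR q)) NOR ((t NOR t) NOR (q NOR q)))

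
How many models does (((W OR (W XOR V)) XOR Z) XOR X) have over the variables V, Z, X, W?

Satisfying assignments: (0,0,0,1), (0,0,1,0), (0,1,0,0), (0,1,1,1), (1,0,0,0), (1,0,0,1), (1,1,1,0), (1,1,1,1)
Count: 8 out of 16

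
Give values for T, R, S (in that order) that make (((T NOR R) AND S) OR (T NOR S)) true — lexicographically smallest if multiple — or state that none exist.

T=0, R=0, S=0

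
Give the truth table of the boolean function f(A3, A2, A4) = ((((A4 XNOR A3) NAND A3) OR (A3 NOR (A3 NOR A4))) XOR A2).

A3 | A2 | A4 | Output
---------------------
0 | 0 | 0 | 1
0 | 0 | 1 | 1
0 | 1 | 0 | 0
0 | 1 | 1 | 0
1 | 0 | 0 | 1
1 | 0 | 1 | 0
1 | 1 | 0 | 0
1 | 1 | 1 | 1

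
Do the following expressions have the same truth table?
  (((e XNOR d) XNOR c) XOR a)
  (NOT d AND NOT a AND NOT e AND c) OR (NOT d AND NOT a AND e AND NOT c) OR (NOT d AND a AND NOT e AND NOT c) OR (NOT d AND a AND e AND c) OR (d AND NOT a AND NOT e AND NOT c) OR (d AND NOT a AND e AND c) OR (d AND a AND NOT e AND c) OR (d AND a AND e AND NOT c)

Yes, they are equivalent — the two output columns agree on all 16 assignments:
d | a | e | c | Expression 1 | Expression 2
-------------------------------------------
0 | 0 | 0 | 0 | 0 | 0
0 | 0 | 0 | 1 | 1 | 1
0 | 0 | 1 | 0 | 1 | 1
0 | 0 | 1 | 1 | 0 | 0
0 | 1 | 0 | 0 | 1 | 1
0 | 1 | 0 | 1 | 0 | 0
0 | 1 | 1 | 0 | 0 | 0
0 | 1 | 1 | 1 | 1 | 1
1 | 0 | 0 | 0 | 1 | 1
1 | 0 | 0 | 1 | 0 | 0
1 | 0 | 1 | 0 | 0 | 0
1 | 0 | 1 | 1 | 1 | 1
1 | 1 | 0 | 0 | 0 | 0
1 | 1 | 0 | 1 | 1 | 1
1 | 1 | 1 | 0 | 1 | 1
1 | 1 | 1 | 1 | 0 | 0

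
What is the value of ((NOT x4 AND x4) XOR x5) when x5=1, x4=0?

Substituting: ((NOT 0 AND 0) XOR 1)
= 1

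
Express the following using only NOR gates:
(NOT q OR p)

(((q NOR q) NOR p) NOR ((q NOR q) NOR p))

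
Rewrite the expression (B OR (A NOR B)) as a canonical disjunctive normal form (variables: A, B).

(NOT A AND NOT B) OR (NOT A AND B) OR (A AND B)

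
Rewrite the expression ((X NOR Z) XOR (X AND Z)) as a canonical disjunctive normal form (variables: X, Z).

(NOT X AND NOT Z) OR (X AND Z)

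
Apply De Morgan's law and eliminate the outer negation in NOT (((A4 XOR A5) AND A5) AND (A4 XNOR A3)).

NOT ((A4 XOR A5) AND A5) OR NOT (A4 XNOR A3)
De Morgan's: NOT(AND of terms) = OR of negations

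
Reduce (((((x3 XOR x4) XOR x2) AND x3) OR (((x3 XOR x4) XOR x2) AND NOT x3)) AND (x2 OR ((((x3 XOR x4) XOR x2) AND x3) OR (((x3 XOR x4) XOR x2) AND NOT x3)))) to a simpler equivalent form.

By absorption (E AND (E OR v) = E) then distribution ((E AND v) OR (E AND NOT v) = E):
= ((x3 XOR x4) XOR x2)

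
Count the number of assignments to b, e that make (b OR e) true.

Satisfying assignments: (0,1), (1,0), (1,1)
Count: 3 out of 4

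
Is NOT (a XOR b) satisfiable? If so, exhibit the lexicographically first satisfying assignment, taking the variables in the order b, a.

b=0, a=0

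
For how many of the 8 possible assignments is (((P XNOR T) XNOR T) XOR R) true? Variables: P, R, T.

Satisfying assignments: (0,1,0), (0,1,1), (1,0,0), (1,0,1)
Count: 4 out of 8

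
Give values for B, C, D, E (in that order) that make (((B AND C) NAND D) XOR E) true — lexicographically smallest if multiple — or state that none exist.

B=0, C=0, D=0, E=0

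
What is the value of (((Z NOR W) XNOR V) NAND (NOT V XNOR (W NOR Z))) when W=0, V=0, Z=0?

Substituting: (((0 NOR 0) XNOR 0) NAND (NOT 0 XNOR (0 NOR 0)))
= 1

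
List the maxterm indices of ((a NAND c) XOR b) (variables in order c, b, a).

ΠM(2, 3, 5, 6) = (c OR NOT b OR a) AND (c OR NOT b OR NOT a) AND (NOT c OR b OR NOT a) AND (NOT c OR NOT b OR a)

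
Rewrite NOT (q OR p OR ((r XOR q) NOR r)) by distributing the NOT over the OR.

NOT q AND NOT p AND NOT ((r XOR q) NOR r)
De Morgan's: NOT(OR of terms) = AND of negations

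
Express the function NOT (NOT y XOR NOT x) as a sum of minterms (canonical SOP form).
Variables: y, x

Σm(0, 3) = (NOT y AND NOT x) OR (y AND x)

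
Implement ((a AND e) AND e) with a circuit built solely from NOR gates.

((((a NOR a) NOR (e NOR e)) NOR ((a NOR a) NOR (e NOR e))) NOR (e NOR e))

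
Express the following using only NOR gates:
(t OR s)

((t NOR s) NOR (t NOR s))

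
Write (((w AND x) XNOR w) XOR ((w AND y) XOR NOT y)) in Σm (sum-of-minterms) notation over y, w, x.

Σm(2, 4, 5, 6) = (NOT y AND w AND NOT x) OR (y AND NOT w AND NOT x) OR (y AND NOT w AND x) OR (y AND w AND NOT x)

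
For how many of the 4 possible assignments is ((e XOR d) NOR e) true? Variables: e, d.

Satisfying assignments: (0,0)
Count: 1 out of 4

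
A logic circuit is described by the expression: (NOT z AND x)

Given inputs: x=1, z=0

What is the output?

Substituting: (NOT 0 AND 1)
= 1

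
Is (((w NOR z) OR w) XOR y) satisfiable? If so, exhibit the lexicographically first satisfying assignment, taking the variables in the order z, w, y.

z=0, w=0, y=0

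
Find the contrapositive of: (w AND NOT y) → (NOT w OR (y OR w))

Contrapositive: NOT (NOT w OR (y OR w)) → NOT (w AND NOT y)
Note: A statement and its contrapositive are logically equivalent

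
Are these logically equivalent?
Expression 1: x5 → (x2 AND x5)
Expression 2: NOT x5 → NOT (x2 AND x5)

No, Inverse is not equivalent to original (counterexample: x5=1, x2=0)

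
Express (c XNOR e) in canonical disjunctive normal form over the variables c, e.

(NOT c AND NOT e) OR (c AND e)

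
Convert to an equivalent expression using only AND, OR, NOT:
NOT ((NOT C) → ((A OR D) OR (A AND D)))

(NOT C) AND NOT ((A OR D) OR (A AND D))
(Negated implication: NOT(A → B) = A AND NOT B)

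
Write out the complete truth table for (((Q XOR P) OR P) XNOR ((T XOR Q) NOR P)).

P | Q | T | Output
------------------
0 | 0 | 0 | 0
0 | 0 | 1 | 1
0 | 1 | 0 | 0
0 | 1 | 1 | 1
1 | 0 | 0 | 0
1 | 0 | 1 | 0
1 | 1 | 0 | 0
1 | 1 | 1 | 0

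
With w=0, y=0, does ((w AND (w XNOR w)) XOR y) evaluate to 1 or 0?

Substituting: ((0 AND (0 XNOR 0)) XOR 0)
= 0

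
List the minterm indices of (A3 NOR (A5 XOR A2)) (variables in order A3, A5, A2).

Σm(0, 3) = (NOT A3 AND NOT A5 AND NOT A2) OR (NOT A3 AND A5 AND A2)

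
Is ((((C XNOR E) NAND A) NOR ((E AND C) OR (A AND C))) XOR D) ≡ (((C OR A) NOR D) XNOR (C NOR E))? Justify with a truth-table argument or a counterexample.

No. Counterexample: with C=0, A=0, D=0, E=0, Expression 1 = 0 but Expression 2 = 1.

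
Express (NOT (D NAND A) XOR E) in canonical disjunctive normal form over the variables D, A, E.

(NOT D AND NOT A AND E) OR (NOT D AND A AND E) OR (D AND NOT A AND E) OR (D AND A AND NOT E)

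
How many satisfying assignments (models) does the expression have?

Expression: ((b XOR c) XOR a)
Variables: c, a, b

Satisfying assignments: (0,0,1), (0,1,0), (1,0,0), (1,1,1)
Count: 4 out of 8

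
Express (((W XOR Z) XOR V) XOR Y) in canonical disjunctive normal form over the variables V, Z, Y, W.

(NOT V AND NOT Z AND NOT Y AND W) OR (NOT V AND NOT Z AND Y AND NOT W) OR (NOT V AND Z AND NOT Y AND NOT W) OR (NOT V AND Z AND Y AND W) OR (V AND NOT Z AND NOT Y AND NOT W) OR (V AND NOT Z AND Y AND W) OR (V AND Z AND NOT Y AND W) OR (V AND Z AND Y AND NOT W)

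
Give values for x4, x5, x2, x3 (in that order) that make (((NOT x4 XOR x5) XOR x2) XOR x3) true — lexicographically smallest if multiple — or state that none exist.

x4=0, x5=0, x2=0, x3=0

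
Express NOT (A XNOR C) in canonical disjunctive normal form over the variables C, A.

(NOT C AND A) OR (C AND NOT A)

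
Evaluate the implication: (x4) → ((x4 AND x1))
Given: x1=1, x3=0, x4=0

Antecedent (x4) = 0; consequent ((x4 AND x1)) = 0.
0 → 0 = 1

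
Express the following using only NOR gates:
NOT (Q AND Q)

(((Q NOR Q) NOR (Q NOR Q)) NOR ((Q NOR Q) NOR (Q NOR Q)))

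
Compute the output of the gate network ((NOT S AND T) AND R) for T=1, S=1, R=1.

Substituting: ((NOT 1 AND 1) AND 1)
= 0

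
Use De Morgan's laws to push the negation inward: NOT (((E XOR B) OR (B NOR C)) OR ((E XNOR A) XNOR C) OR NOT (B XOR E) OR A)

NOT ((E XOR B) OR (B NOR C)) AND NOT ((E XNOR A) XNOR C) AND (B XOR E) AND NOT A
De Morgan's: NOT(OR of terms) = AND of negations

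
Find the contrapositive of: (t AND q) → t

Contrapositive: NOT t → NOT (t AND q)
Note: A statement and its contrapositive are logically equivalent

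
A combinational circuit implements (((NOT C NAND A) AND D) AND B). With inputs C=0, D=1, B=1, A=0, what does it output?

Substituting: (((NOT 0 NAND 0) AND 1) AND 1)
= 1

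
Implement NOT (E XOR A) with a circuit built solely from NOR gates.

(((((E NOR A) NOR (E NOR A)) NOR ((E NOR A) NOR (E NOR A))) NOR ((((E NOR E) NOR (A NOR A)) NOR ((E NOR E) NOR (A NOR A))) NOR (((E NOR E) NOR (A NOR A)) NOR ((E NOR E) NOR (A NOR A))))) NOR ((((E NOR A) NOR (E NOR A)) NOR ((E NOR A) NOR (E NOR A))) NOR ((((E NOR E) NOR (A NOR A)) NOR ((E NOR E) NOR (A NOR A))) NOR (((E NOR E) NOR (A NOR A)) NOR ((E NOR E) NOR (A NOR A))))))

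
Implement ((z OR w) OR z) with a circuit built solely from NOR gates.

((((z NOR w) NOR (z NOR w)) NOR z) NOR (((z NOR w) NOR (z NOR w)) NOR z))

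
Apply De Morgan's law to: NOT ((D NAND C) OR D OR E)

NOT (D NAND C) AND NOT D AND NOT E
De Morgan's: NOT(OR of terms) = AND of negations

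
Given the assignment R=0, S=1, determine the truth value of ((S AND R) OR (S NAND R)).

Substituting: ((1 AND 0) OR (1 NAND 0))
= 1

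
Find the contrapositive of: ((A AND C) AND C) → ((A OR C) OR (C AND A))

Contrapositive: NOT ((A OR C) OR (C AND A)) → NOT ((A AND C) AND C)
Note: A statement and its contrapositive are logically equivalent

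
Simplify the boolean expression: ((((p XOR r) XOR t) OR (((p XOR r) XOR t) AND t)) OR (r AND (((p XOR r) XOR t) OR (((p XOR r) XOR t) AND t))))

By absorption (E OR (E AND v) = E) then absorption (E OR (E AND v) = E):
= ((p XOR r) XOR t)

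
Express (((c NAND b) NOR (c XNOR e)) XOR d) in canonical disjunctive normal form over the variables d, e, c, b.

(NOT d AND NOT e AND c AND b) OR (d AND NOT e AND NOT c AND NOT b) OR (d AND NOT e AND NOT c AND b) OR (d AND NOT e AND c AND NOT b) OR (d AND e AND NOT c AND NOT b) OR (d AND e AND NOT c AND b) OR (d AND e AND c AND NOT b) OR (d AND e AND c AND b)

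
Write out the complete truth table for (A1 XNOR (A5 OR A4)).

A1 | A4 | A5 | Output
---------------------
0 | 0 | 0 | 1
0 | 0 | 1 | 0
0 | 1 | 0 | 0
0 | 1 | 1 | 0
1 | 0 | 0 | 0
1 | 0 | 1 | 1
1 | 1 | 0 | 1
1 | 1 | 1 | 1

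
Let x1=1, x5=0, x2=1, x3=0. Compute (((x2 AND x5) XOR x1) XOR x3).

Substituting: (((1 AND 0) XOR 1) XOR 0)
= 1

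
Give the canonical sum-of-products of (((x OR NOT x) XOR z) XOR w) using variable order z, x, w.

Σm(0, 2, 5, 7) = (NOT z AND NOT x AND NOT w) OR (NOT z AND x AND NOT w) OR (z AND NOT x AND w) OR (z AND x AND w)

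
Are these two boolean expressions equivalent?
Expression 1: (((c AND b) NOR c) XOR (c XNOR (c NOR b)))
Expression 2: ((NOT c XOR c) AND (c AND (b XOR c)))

No. Counterexample: with c=0, b=0, Expression 1 = 1 but Expression 2 = 0.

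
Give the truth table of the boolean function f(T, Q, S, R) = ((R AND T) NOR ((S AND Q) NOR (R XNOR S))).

T | Q | S | R | Output
----------------------
0 | 0 | 0 | 0 | 1
0 | 0 | 0 | 1 | 0
0 | 0 | 1 | 0 | 0
0 | 0 | 1 | 1 | 1
0 | 1 | 0 | 0 | 1
0 | 1 | 0 | 1 | 0
0 | 1 | 1 | 0 | 1
0 | 1 | 1 | 1 | 1
1 | 0 | 0 | 0 | 1
1 | 0 | 0 | 1 | 0
1 | 0 | 1 | 0 | 0
1 | 0 | 1 | 1 | 0
1 | 1 | 0 | 0 | 1
1 | 1 | 0 | 1 | 0
1 | 1 | 1 | 0 | 1
1 | 1 | 1 | 1 | 0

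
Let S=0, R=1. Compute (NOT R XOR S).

Substituting: (NOT 1 XOR 0)
= 0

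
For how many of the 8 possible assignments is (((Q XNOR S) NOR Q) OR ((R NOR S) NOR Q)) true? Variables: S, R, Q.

Satisfying assignments: (0,1,0), (1,0,0), (1,1,0)
Count: 3 out of 8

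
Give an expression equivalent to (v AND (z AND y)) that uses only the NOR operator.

((v NOR v) NOR (((z NOR z) NOR (y NOR y)) NOR ((z NOR z) NOR (y NOR y))))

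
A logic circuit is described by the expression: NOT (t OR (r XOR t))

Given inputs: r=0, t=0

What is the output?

Substituting: NOT (0 OR (0 XOR 0))
= 1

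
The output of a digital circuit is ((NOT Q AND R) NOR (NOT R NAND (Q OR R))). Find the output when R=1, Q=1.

Substituting: ((NOT 1 AND 1) NOR (NOT 1 NAND (1 OR 1)))
= 0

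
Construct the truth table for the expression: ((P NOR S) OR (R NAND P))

R | P | S | Output
------------------
0 | 0 | 0 | 1
0 | 0 | 1 | 1
0 | 1 | 0 | 1
0 | 1 | 1 | 1
1 | 0 | 0 | 1
1 | 0 | 1 | 1
1 | 1 | 0 | 0
1 | 1 | 1 | 0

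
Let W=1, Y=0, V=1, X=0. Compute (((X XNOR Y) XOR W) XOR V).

Substituting: (((0 XNOR 0) XOR 1) XOR 1)
= 1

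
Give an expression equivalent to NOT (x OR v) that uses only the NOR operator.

(((x NOR v) NOR (x NOR v)) NOR ((x NOR v) NOR (x NOR v)))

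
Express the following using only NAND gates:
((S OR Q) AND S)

((((S NAND S) NAND (Q NAND Q)) NAND S) NAND (((S NAND S) NAND (Q NAND Q)) NAND S))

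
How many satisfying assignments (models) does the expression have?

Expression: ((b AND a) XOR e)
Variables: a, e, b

Satisfying assignments: (0,1,0), (0,1,1), (1,0,1), (1,1,0)
Count: 4 out of 8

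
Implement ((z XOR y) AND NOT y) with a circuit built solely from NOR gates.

((((((z NOR y) NOR (z NOR y)) NOR ((z NOR y) NOR (z NOR y))) NOR ((((z NOR z) NOR (y NOR y)) NOR ((z NOR z) NOR (y NOR y))) NOR (((z NOR z) NOR (y NOR y)) NOR ((z NOR z) NOR (y NOR y))))) NOR ((((z NOR y) NOR (z NOR y)) NOR ((z NOR y) NOR (z NOR y))) NOR ((((z NOR z) NOR (y NOR y)) NOR ((z NOR z) NOR (y NOR y))) NOR (((z NOR z) NOR (y NOR y)) NOR ((z NOR z) NOR (y NOR y)))))) NOR ((y NOR y) NOR (y NOR y)))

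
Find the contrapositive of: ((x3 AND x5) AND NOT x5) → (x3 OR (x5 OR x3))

Contrapositive: NOT (x3 OR (x5 OR x3)) → NOT ((x3 AND x5) AND NOT x5)
Note: A statement and its contrapositive are logically equivalent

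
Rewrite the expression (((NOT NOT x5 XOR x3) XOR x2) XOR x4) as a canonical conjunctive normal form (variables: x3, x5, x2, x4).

(x3 OR x5 OR x2 OR x4) AND (x3 OR x5 OR NOT x2 OR NOT x4) AND (x3 OR NOT x5 OR x2 OR NOT x4) AND (x3 OR NOT x5 OR NOT x2 OR x4) AND (NOT x3 OR x5 OR x2 OR NOT x4) AND (NOT x3 OR x5 OR NOT x2 OR x4) AND (NOT x3 OR NOT x5 OR x2 OR x4) AND (NOT x3 OR NOT x5 OR NOT x2 OR NOT x4)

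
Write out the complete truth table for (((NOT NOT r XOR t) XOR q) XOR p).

r | t | q | p | Output
----------------------
0 | 0 | 0 | 0 | 0
0 | 0 | 0 | 1 | 1
0 | 0 | 1 | 0 | 1
0 | 0 | 1 | 1 | 0
0 | 1 | 0 | 0 | 1
0 | 1 | 0 | 1 | 0
0 | 1 | 1 | 0 | 0
0 | 1 | 1 | 1 | 1
1 | 0 | 0 | 0 | 1
1 | 0 | 0 | 1 | 0
1 | 0 | 1 | 0 | 0
1 | 0 | 1 | 1 | 1
1 | 1 | 0 | 0 | 0
1 | 1 | 0 | 1 | 1
1 | 1 | 1 | 0 | 1
1 | 1 | 1 | 1 | 0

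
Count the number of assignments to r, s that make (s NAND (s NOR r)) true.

Satisfying assignments: (0,0), (0,1), (1,0), (1,1)
Count: 4 out of 4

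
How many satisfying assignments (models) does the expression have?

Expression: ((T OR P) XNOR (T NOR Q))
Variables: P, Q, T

Satisfying assignments: (0,1,0), (1,0,0)
Count: 2 out of 8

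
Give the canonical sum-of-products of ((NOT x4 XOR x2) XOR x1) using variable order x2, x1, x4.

Σm(0, 3, 5, 6) = (NOT x2 AND NOT x1 AND NOT x4) OR (NOT x2 AND x1 AND x4) OR (x2 AND NOT x1 AND x4) OR (x2 AND x1 AND NOT x4)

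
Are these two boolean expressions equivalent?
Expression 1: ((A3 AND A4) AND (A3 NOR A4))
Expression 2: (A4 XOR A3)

No. Counterexample: with A4=0, A3=1, Expression 1 = 0 but Expression 2 = 1.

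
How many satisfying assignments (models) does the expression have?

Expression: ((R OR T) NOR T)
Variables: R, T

Satisfying assignments: (0,0)
Count: 1 out of 4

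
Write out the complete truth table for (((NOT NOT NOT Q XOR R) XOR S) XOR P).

R | S | Q | P | Output
----------------------
0 | 0 | 0 | 0 | 1
0 | 0 | 0 | 1 | 0
0 | 0 | 1 | 0 | 0
0 | 0 | 1 | 1 | 1
0 | 1 | 0 | 0 | 0
0 | 1 | 0 | 1 | 1
0 | 1 | 1 | 0 | 1
0 | 1 | 1 | 1 | 0
1 | 0 | 0 | 0 | 0
1 | 0 | 0 | 1 | 1
1 | 0 | 1 | 0 | 1
1 | 0 | 1 | 1 | 0
1 | 1 | 0 | 0 | 1
1 | 1 | 0 | 1 | 0
1 | 1 | 1 | 0 | 0
1 | 1 | 1 | 1 | 1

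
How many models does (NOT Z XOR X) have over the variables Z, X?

Satisfying assignments: (0,0), (1,1)
Count: 2 out of 4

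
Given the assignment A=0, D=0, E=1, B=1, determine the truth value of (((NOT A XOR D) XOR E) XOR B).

Substituting: (((NOT 0 XOR 0) XOR 1) XOR 1)
= 1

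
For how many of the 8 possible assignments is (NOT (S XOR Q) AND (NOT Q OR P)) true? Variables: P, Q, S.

Satisfying assignments: (0,0,0), (1,0,0), (1,1,1)
Count: 3 out of 8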